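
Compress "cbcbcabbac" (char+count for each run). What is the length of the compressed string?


Input: cbcbcabbac
Runs:
  'c' x 1 => "c1"
  'b' x 1 => "b1"
  'c' x 1 => "c1"
  'b' x 1 => "b1"
  'c' x 1 => "c1"
  'a' x 1 => "a1"
  'b' x 2 => "b2"
  'a' x 1 => "a1"
  'c' x 1 => "c1"
Compressed: "c1b1c1b1c1a1b2a1c1"
Compressed length: 18

18


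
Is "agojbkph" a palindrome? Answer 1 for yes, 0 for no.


Input: agojbkph
Reversed: hpkbjoga
  Compare pos 0 ('a') with pos 7 ('h'): MISMATCH
  Compare pos 1 ('g') with pos 6 ('p'): MISMATCH
  Compare pos 2 ('o') with pos 5 ('k'): MISMATCH
  Compare pos 3 ('j') with pos 4 ('b'): MISMATCH
Result: not a palindrome

0


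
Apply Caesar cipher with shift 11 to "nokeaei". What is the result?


Caesar cipher: shift "nokeaei" by 11
  'n' (pos 13) + 11 = pos 24 = 'y'
  'o' (pos 14) + 11 = pos 25 = 'z'
  'k' (pos 10) + 11 = pos 21 = 'v'
  'e' (pos 4) + 11 = pos 15 = 'p'
  'a' (pos 0) + 11 = pos 11 = 'l'
  'e' (pos 4) + 11 = pos 15 = 'p'
  'i' (pos 8) + 11 = pos 19 = 't'
Result: yzvplpt

yzvplpt


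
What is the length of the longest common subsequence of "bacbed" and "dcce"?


LCS of "bacbed" and "dcce"
DP table:
           d    c    c    e
      0    0    0    0    0
  b   0    0    0    0    0
  a   0    0    0    0    0
  c   0    0    1    1    1
  b   0    0    1    1    1
  e   0    0    1    1    2
  d   0    1    1    1    2
LCS length = dp[6][4] = 2

2


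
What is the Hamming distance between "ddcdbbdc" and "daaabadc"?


Comparing "ddcdbbdc" and "daaabadc" position by position:
  Position 0: 'd' vs 'd' => same
  Position 1: 'd' vs 'a' => differ
  Position 2: 'c' vs 'a' => differ
  Position 3: 'd' vs 'a' => differ
  Position 4: 'b' vs 'b' => same
  Position 5: 'b' vs 'a' => differ
  Position 6: 'd' vs 'd' => same
  Position 7: 'c' vs 'c' => same
Total differences (Hamming distance): 4

4


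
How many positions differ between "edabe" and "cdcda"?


Comparing "edabe" and "cdcda" position by position:
  Position 0: 'e' vs 'c' => DIFFER
  Position 1: 'd' vs 'd' => same
  Position 2: 'a' vs 'c' => DIFFER
  Position 3: 'b' vs 'd' => DIFFER
  Position 4: 'e' vs 'a' => DIFFER
Positions that differ: 4

4


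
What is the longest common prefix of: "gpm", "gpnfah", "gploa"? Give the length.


Words: gpm, gpnfah, gploa
  Position 0: all 'g' => match
  Position 1: all 'p' => match
  Position 2: ('m', 'n', 'l') => mismatch, stop
LCP = "gp" (length 2)

2


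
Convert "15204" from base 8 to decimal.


Input: "15204" in base 8
Positional expansion:
  Digit '1' (value 1) x 8^4 = 4096
  Digit '5' (value 5) x 8^3 = 2560
  Digit '2' (value 2) x 8^2 = 128
  Digit '0' (value 0) x 8^1 = 0
  Digit '4' (value 4) x 8^0 = 4
Sum = 6788

6788


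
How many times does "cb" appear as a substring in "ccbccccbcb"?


Searching for "cb" in "ccbccccbcb"
Scanning each position:
  Position 0: "cc" => no
  Position 1: "cb" => MATCH
  Position 2: "bc" => no
  Position 3: "cc" => no
  Position 4: "cc" => no
  Position 5: "cc" => no
  Position 6: "cb" => MATCH
  Position 7: "bc" => no
  Position 8: "cb" => MATCH
Total occurrences: 3

3


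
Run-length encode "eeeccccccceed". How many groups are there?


Input: eeeccccccceed
Scanning for consecutive runs:
  Group 1: 'e' x 3 (positions 0-2)
  Group 2: 'c' x 7 (positions 3-9)
  Group 3: 'e' x 2 (positions 10-11)
  Group 4: 'd' x 1 (positions 12-12)
Total groups: 4

4


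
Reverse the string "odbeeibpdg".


Input: odbeeibpdg
Reading characters right to left:
  Position 9: 'g'
  Position 8: 'd'
  Position 7: 'p'
  Position 6: 'b'
  Position 5: 'i'
  Position 4: 'e'
  Position 3: 'e'
  Position 2: 'b'
  Position 1: 'd'
  Position 0: 'o'
Reversed: gdpbieebdo

gdpbieebdo


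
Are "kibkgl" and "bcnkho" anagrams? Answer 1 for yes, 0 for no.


Strings: "kibkgl", "bcnkho"
Sorted first:  bgikkl
Sorted second: bchkno
Differ at position 1: 'g' vs 'c' => not anagrams

0


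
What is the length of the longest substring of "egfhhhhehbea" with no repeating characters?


Input: "egfhhhhehbea"
Sliding window (track last position of each char):
  Position 0 ('e'): window [0,0] length 1 -- new best
  Position 1 ('g'): window [0,1] length 2 -- new best
  Position 2 ('f'): window [0,2] length 3 -- new best
  Position 3 ('h'): window [0,3] length 4 -- new best
  Position 4 ('h'): repeat (last at 3), move window start to 4
  Position 4 ('h'): window [4,4] length 1
  Position 5 ('h'): repeat (last at 4), move window start to 5
  Position 5 ('h'): window [5,5] length 1
  Position 6 ('h'): repeat (last at 5), move window start to 6
  Position 6 ('h'): window [6,6] length 1
  Position 7 ('e'): window [6,7] length 2
  Position 8 ('h'): repeat (last at 6), move window start to 7
  Position 8 ('h'): window [7,8] length 2
  Position 9 ('b'): window [7,9] length 3
  Position 10 ('e'): repeat (last at 7), move window start to 8
  Position 10 ('e'): window [8,10] length 3
  Position 11 ('a'): window [8,11] length 4
Longest substring with no repeats: "egfh" with length 4

4


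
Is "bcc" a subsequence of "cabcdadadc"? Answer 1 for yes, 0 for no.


Check if "bcc" is a subsequence of "cabcdadadc"
Greedy scan:
  Position 0 ('c'): no match needed
  Position 1 ('a'): no match needed
  Position 2 ('b'): matches sub[0] = 'b'
  Position 3 ('c'): matches sub[1] = 'c'
  Position 4 ('d'): no match needed
  Position 5 ('a'): no match needed
  Position 6 ('d'): no match needed
  Position 7 ('a'): no match needed
  Position 8 ('d'): no match needed
  Position 9 ('c'): matches sub[2] = 'c'
All 3 characters matched => is a subsequence

1


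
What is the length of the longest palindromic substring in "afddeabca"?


Input: "afddeabca"
Checking substrings for palindromes:
  [2:4] "dd" (len 2) => palindrome
Longest palindromic substring: "dd" with length 2

2


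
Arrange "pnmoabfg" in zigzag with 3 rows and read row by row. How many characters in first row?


Zigzag "pnmoabfg" into 3 rows:
Placing characters:
  'p' => row 0
  'n' => row 1
  'm' => row 2
  'o' => row 1
  'a' => row 0
  'b' => row 1
  'f' => row 2
  'g' => row 1
Rows:
  Row 0: "pa"
  Row 1: "nobg"
  Row 2: "mf"
First row length: 2

2


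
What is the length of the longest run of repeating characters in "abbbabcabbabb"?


Input: "abbbabcabbabb"
Scanning for longest run:
  Position 1 ('b'): new char, reset run to 1
  Position 2 ('b'): continues run of 'b', length=2
  Position 3 ('b'): continues run of 'b', length=3
  Position 4 ('a'): new char, reset run to 1
  Position 5 ('b'): new char, reset run to 1
  Position 6 ('c'): new char, reset run to 1
  Position 7 ('a'): new char, reset run to 1
  Position 8 ('b'): new char, reset run to 1
  Position 9 ('b'): continues run of 'b', length=2
  Position 10 ('a'): new char, reset run to 1
  Position 11 ('b'): new char, reset run to 1
  Position 12 ('b'): continues run of 'b', length=2
Longest run: 'b' with length 3

3


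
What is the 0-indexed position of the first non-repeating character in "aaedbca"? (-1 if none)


Input: aaedbca
Character frequencies:
  'a': 3
  'b': 1
  'c': 1
  'd': 1
  'e': 1
Scanning left to right for freq == 1:
  Position 0 ('a'): freq=3, skip
  Position 1 ('a'): freq=3, skip
  Position 2 ('e'): unique! => answer = 2

2


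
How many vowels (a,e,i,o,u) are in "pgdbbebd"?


Input: pgdbbebd
Checking each character:
  'p' at position 0: consonant
  'g' at position 1: consonant
  'd' at position 2: consonant
  'b' at position 3: consonant
  'b' at position 4: consonant
  'e' at position 5: vowel (running total: 1)
  'b' at position 6: consonant
  'd' at position 7: consonant
Total vowels: 1

1


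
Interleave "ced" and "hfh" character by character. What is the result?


Interleaving "ced" and "hfh":
  Position 0: 'c' from first, 'h' from second => "ch"
  Position 1: 'e' from first, 'f' from second => "ef"
  Position 2: 'd' from first, 'h' from second => "dh"
Result: chefdh

chefdh


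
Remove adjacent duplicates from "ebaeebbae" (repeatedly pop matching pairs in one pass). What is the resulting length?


Input: ebaeebbae
Stack-based adjacent duplicate removal:
  Read 'e': push. Stack: e
  Read 'b': push. Stack: eb
  Read 'a': push. Stack: eba
  Read 'e': push. Stack: ebae
  Read 'e': matches stack top 'e' => pop. Stack: eba
  Read 'b': push. Stack: ebab
  Read 'b': matches stack top 'b' => pop. Stack: eba
  Read 'a': matches stack top 'a' => pop. Stack: eb
  Read 'e': push. Stack: ebe
Final stack: "ebe" (length 3)

3


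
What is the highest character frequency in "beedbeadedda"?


Input: beedbeadedda
Character counts:
  'a': 2
  'b': 2
  'd': 4
  'e': 4
Maximum frequency: 4

4


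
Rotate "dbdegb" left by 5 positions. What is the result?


Input: "dbdegb", rotate left by 5
First 5 characters: "dbdeg"
Remaining characters: "b"
Concatenate remaining + first: "b" + "dbdeg" = "bdbdeg"

bdbdeg


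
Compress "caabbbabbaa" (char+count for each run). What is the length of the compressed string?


Input: caabbbabbaa
Runs:
  'c' x 1 => "c1"
  'a' x 2 => "a2"
  'b' x 3 => "b3"
  'a' x 1 => "a1"
  'b' x 2 => "b2"
  'a' x 2 => "a2"
Compressed: "c1a2b3a1b2a2"
Compressed length: 12

12


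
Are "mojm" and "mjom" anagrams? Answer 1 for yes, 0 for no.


Strings: "mojm", "mjom"
Sorted first:  jmmo
Sorted second: jmmo
Sorted forms match => anagrams

1


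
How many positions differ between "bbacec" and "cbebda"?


Comparing "bbacec" and "cbebda" position by position:
  Position 0: 'b' vs 'c' => DIFFER
  Position 1: 'b' vs 'b' => same
  Position 2: 'a' vs 'e' => DIFFER
  Position 3: 'c' vs 'b' => DIFFER
  Position 4: 'e' vs 'd' => DIFFER
  Position 5: 'c' vs 'a' => DIFFER
Positions that differ: 5

5


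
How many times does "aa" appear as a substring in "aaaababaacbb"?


Searching for "aa" in "aaaababaacbb"
Scanning each position:
  Position 0: "aa" => MATCH
  Position 1: "aa" => MATCH
  Position 2: "aa" => MATCH
  Position 3: "ab" => no
  Position 4: "ba" => no
  Position 5: "ab" => no
  Position 6: "ba" => no
  Position 7: "aa" => MATCH
  Position 8: "ac" => no
  Position 9: "cb" => no
  Position 10: "bb" => no
Total occurrences: 4

4


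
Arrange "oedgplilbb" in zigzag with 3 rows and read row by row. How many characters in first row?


Zigzag "oedgplilbb" into 3 rows:
Placing characters:
  'o' => row 0
  'e' => row 1
  'd' => row 2
  'g' => row 1
  'p' => row 0
  'l' => row 1
  'i' => row 2
  'l' => row 1
  'b' => row 0
  'b' => row 1
Rows:
  Row 0: "opb"
  Row 1: "egllb"
  Row 2: "di"
First row length: 3

3


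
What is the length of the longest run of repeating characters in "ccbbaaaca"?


Input: "ccbbaaaca"
Scanning for longest run:
  Position 1 ('c'): continues run of 'c', length=2
  Position 2 ('b'): new char, reset run to 1
  Position 3 ('b'): continues run of 'b', length=2
  Position 4 ('a'): new char, reset run to 1
  Position 5 ('a'): continues run of 'a', length=2
  Position 6 ('a'): continues run of 'a', length=3
  Position 7 ('c'): new char, reset run to 1
  Position 8 ('a'): new char, reset run to 1
Longest run: 'a' with length 3

3


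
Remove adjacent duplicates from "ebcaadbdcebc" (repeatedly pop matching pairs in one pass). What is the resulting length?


Input: ebcaadbdcebc
Stack-based adjacent duplicate removal:
  Read 'e': push. Stack: e
  Read 'b': push. Stack: eb
  Read 'c': push. Stack: ebc
  Read 'a': push. Stack: ebca
  Read 'a': matches stack top 'a' => pop. Stack: ebc
  Read 'd': push. Stack: ebcd
  Read 'b': push. Stack: ebcdb
  Read 'd': push. Stack: ebcdbd
  Read 'c': push. Stack: ebcdbdc
  Read 'e': push. Stack: ebcdbdce
  Read 'b': push. Stack: ebcdbdceb
  Read 'c': push. Stack: ebcdbdcebc
Final stack: "ebcdbdcebc" (length 10)

10


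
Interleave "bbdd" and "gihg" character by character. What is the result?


Interleaving "bbdd" and "gihg":
  Position 0: 'b' from first, 'g' from second => "bg"
  Position 1: 'b' from first, 'i' from second => "bi"
  Position 2: 'd' from first, 'h' from second => "dh"
  Position 3: 'd' from first, 'g' from second => "dg"
Result: bgbidhdg

bgbidhdg


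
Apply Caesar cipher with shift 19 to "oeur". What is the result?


Caesar cipher: shift "oeur" by 19
  'o' (pos 14) + 19 = pos 7 = 'h'
  'e' (pos 4) + 19 = pos 23 = 'x'
  'u' (pos 20) + 19 = pos 13 = 'n'
  'r' (pos 17) + 19 = pos 10 = 'k'
Result: hxnk

hxnk


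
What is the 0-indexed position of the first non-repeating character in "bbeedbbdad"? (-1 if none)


Input: bbeedbbdad
Character frequencies:
  'a': 1
  'b': 4
  'd': 3
  'e': 2
Scanning left to right for freq == 1:
  Position 0 ('b'): freq=4, skip
  Position 1 ('b'): freq=4, skip
  Position 2 ('e'): freq=2, skip
  Position 3 ('e'): freq=2, skip
  Position 4 ('d'): freq=3, skip
  Position 5 ('b'): freq=4, skip
  Position 6 ('b'): freq=4, skip
  Position 7 ('d'): freq=3, skip
  Position 8 ('a'): unique! => answer = 8

8


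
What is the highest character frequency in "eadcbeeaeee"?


Input: eadcbeeaeee
Character counts:
  'a': 2
  'b': 1
  'c': 1
  'd': 1
  'e': 6
Maximum frequency: 6

6


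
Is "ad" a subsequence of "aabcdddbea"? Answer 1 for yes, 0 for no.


Check if "ad" is a subsequence of "aabcdddbea"
Greedy scan:
  Position 0 ('a'): matches sub[0] = 'a'
  Position 1 ('a'): no match needed
  Position 2 ('b'): no match needed
  Position 3 ('c'): no match needed
  Position 4 ('d'): matches sub[1] = 'd'
  Position 5 ('d'): no match needed
  Position 6 ('d'): no match needed
  Position 7 ('b'): no match needed
  Position 8 ('e'): no match needed
  Position 9 ('a'): no match needed
All 2 characters matched => is a subsequence

1


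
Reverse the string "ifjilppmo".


Input: ifjilppmo
Reading characters right to left:
  Position 8: 'o'
  Position 7: 'm'
  Position 6: 'p'
  Position 5: 'p'
  Position 4: 'l'
  Position 3: 'i'
  Position 2: 'j'
  Position 1: 'f'
  Position 0: 'i'
Reversed: ompplijfi

ompplijfi


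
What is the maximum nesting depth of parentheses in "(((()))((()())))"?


Input: "(((()))((()())))"
Tracking depth:
  Position 0 '(': depth becomes 1
  Position 1 '(': depth becomes 2
  Position 2 '(': depth becomes 3
  Position 3 '(': depth becomes 4
  Position 4 ')': depth becomes 3
  Position 5 ')': depth becomes 2
  Position 6 ')': depth becomes 1
  Position 7 '(': depth becomes 2
  Position 8 '(': depth becomes 3
  Position 9 '(': depth becomes 4
  Position 10 ')': depth becomes 3
  Position 11 '(': depth becomes 4
  Position 12 ')': depth becomes 3
  Position 13 ')': depth becomes 2
  Position 14 ')': depth becomes 1
  Position 15 ')': depth becomes 0
Maximum depth reached: 4

4


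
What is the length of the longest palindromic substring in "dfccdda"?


Input: "dfccdda"
Checking substrings for palindromes:
  [2:4] "cc" (len 2) => palindrome
  [4:6] "dd" (len 2) => palindrome
Longest palindromic substring: "cc" with length 2

2


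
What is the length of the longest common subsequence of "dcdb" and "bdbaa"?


LCS of "dcdb" and "bdbaa"
DP table:
           b    d    b    a    a
      0    0    0    0    0    0
  d   0    0    1    1    1    1
  c   0    0    1    1    1    1
  d   0    0    1    1    1    1
  b   0    1    1    2    2    2
LCS length = dp[4][5] = 2

2


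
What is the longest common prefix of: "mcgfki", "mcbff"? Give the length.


Words: mcgfki, mcbff
  Position 0: all 'm' => match
  Position 1: all 'c' => match
  Position 2: ('g', 'b') => mismatch, stop
LCP = "mc" (length 2)

2


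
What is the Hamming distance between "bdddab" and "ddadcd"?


Comparing "bdddab" and "ddadcd" position by position:
  Position 0: 'b' vs 'd' => differ
  Position 1: 'd' vs 'd' => same
  Position 2: 'd' vs 'a' => differ
  Position 3: 'd' vs 'd' => same
  Position 4: 'a' vs 'c' => differ
  Position 5: 'b' vs 'd' => differ
Total differences (Hamming distance): 4

4


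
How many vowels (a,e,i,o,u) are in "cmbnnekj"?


Input: cmbnnekj
Checking each character:
  'c' at position 0: consonant
  'm' at position 1: consonant
  'b' at position 2: consonant
  'n' at position 3: consonant
  'n' at position 4: consonant
  'e' at position 5: vowel (running total: 1)
  'k' at position 6: consonant
  'j' at position 7: consonant
Total vowels: 1

1


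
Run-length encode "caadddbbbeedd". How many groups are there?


Input: caadddbbbeedd
Scanning for consecutive runs:
  Group 1: 'c' x 1 (positions 0-0)
  Group 2: 'a' x 2 (positions 1-2)
  Group 3: 'd' x 3 (positions 3-5)
  Group 4: 'b' x 3 (positions 6-8)
  Group 5: 'e' x 2 (positions 9-10)
  Group 6: 'd' x 2 (positions 11-12)
Total groups: 6

6


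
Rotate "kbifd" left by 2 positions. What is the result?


Input: "kbifd", rotate left by 2
First 2 characters: "kb"
Remaining characters: "ifd"
Concatenate remaining + first: "ifd" + "kb" = "ifdkb"

ifdkb


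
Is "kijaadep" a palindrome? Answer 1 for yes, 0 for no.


Input: kijaadep
Reversed: pedaajik
  Compare pos 0 ('k') with pos 7 ('p'): MISMATCH
  Compare pos 1 ('i') with pos 6 ('e'): MISMATCH
  Compare pos 2 ('j') with pos 5 ('d'): MISMATCH
  Compare pos 3 ('a') with pos 4 ('a'): match
Result: not a palindrome

0


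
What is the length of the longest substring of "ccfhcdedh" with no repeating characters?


Input: "ccfhcdedh"
Sliding window (track last position of each char):
  Position 0 ('c'): window [0,0] length 1 -- new best
  Position 1 ('c'): repeat (last at 0), move window start to 1
  Position 1 ('c'): window [1,1] length 1
  Position 2 ('f'): window [1,2] length 2 -- new best
  Position 3 ('h'): window [1,3] length 3 -- new best
  Position 4 ('c'): repeat (last at 1), move window start to 2
  Position 4 ('c'): window [2,4] length 3
  Position 5 ('d'): window [2,5] length 4 -- new best
  Position 6 ('e'): window [2,6] length 5 -- new best
  Position 7 ('d'): repeat (last at 5), move window start to 6
  Position 7 ('d'): window [6,7] length 2
  Position 8 ('h'): window [6,8] length 3
Longest substring with no repeats: "fhcde" with length 5

5


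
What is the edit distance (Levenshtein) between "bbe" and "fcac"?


Computing edit distance: "bbe" -> "fcac"
DP table:
           f    c    a    c
      0    1    2    3    4
  b   1    1    2    3    4
  b   2    2    2    3    4
  e   3    3    3    3    4
Edit distance = dp[3][4] = 4

4


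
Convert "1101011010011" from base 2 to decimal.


Input: "1101011010011" in base 2
Positional expansion:
  Digit '1' (value 1) x 2^12 = 4096
  Digit '1' (value 1) x 2^11 = 2048
  Digit '0' (value 0) x 2^10 = 0
  Digit '1' (value 1) x 2^9 = 512
  Digit '0' (value 0) x 2^8 = 0
  Digit '1' (value 1) x 2^7 = 128
  Digit '1' (value 1) x 2^6 = 64
  Digit '0' (value 0) x 2^5 = 0
  Digit '1' (value 1) x 2^4 = 16
  Digit '0' (value 0) x 2^3 = 0
  Digit '0' (value 0) x 2^2 = 0
  Digit '1' (value 1) x 2^1 = 2
  Digit '1' (value 1) x 2^0 = 1
Sum = 6867

6867


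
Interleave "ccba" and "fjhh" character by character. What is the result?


Interleaving "ccba" and "fjhh":
  Position 0: 'c' from first, 'f' from second => "cf"
  Position 1: 'c' from first, 'j' from second => "cj"
  Position 2: 'b' from first, 'h' from second => "bh"
  Position 3: 'a' from first, 'h' from second => "ah"
Result: cfcjbhah

cfcjbhah


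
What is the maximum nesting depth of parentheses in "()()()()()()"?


Input: "()()()()()()"
Tracking depth:
  Position 0 '(': depth becomes 1
  Position 1 ')': depth becomes 0
  Position 2 '(': depth becomes 1
  Position 3 ')': depth becomes 0
  Position 4 '(': depth becomes 1
  Position 5 ')': depth becomes 0
  Position 6 '(': depth becomes 1
  Position 7 ')': depth becomes 0
  Position 8 '(': depth becomes 1
  Position 9 ')': depth becomes 0
  Position 10 '(': depth becomes 1
  Position 11 ')': depth becomes 0
Maximum depth reached: 1

1


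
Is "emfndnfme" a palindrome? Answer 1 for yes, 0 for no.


Input: emfndnfme
Reversed: emfndnfme
  Compare pos 0 ('e') with pos 8 ('e'): match
  Compare pos 1 ('m') with pos 7 ('m'): match
  Compare pos 2 ('f') with pos 6 ('f'): match
  Compare pos 3 ('n') with pos 5 ('n'): match
Result: palindrome

1


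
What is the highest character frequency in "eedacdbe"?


Input: eedacdbe
Character counts:
  'a': 1
  'b': 1
  'c': 1
  'd': 2
  'e': 3
Maximum frequency: 3

3


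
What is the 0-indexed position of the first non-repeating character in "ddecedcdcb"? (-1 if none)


Input: ddecedcdcb
Character frequencies:
  'b': 1
  'c': 3
  'd': 4
  'e': 2
Scanning left to right for freq == 1:
  Position 0 ('d'): freq=4, skip
  Position 1 ('d'): freq=4, skip
  Position 2 ('e'): freq=2, skip
  Position 3 ('c'): freq=3, skip
  Position 4 ('e'): freq=2, skip
  Position 5 ('d'): freq=4, skip
  Position 6 ('c'): freq=3, skip
  Position 7 ('d'): freq=4, skip
  Position 8 ('c'): freq=3, skip
  Position 9 ('b'): unique! => answer = 9

9


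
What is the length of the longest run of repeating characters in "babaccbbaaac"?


Input: "babaccbbaaac"
Scanning for longest run:
  Position 1 ('a'): new char, reset run to 1
  Position 2 ('b'): new char, reset run to 1
  Position 3 ('a'): new char, reset run to 1
  Position 4 ('c'): new char, reset run to 1
  Position 5 ('c'): continues run of 'c', length=2
  Position 6 ('b'): new char, reset run to 1
  Position 7 ('b'): continues run of 'b', length=2
  Position 8 ('a'): new char, reset run to 1
  Position 9 ('a'): continues run of 'a', length=2
  Position 10 ('a'): continues run of 'a', length=3
  Position 11 ('c'): new char, reset run to 1
Longest run: 'a' with length 3

3


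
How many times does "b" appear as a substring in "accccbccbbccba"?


Searching for "b" in "accccbccbbccba"
Scanning each position:
  Position 0: "a" => no
  Position 1: "c" => no
  Position 2: "c" => no
  Position 3: "c" => no
  Position 4: "c" => no
  Position 5: "b" => MATCH
  Position 6: "c" => no
  Position 7: "c" => no
  Position 8: "b" => MATCH
  Position 9: "b" => MATCH
  Position 10: "c" => no
  Position 11: "c" => no
  Position 12: "b" => MATCH
  Position 13: "a" => no
Total occurrences: 4

4


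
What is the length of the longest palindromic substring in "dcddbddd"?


Input: "dcddbddd"
Checking substrings for palindromes:
  [2:7] "ddbdd" (len 5) => palindrome
  [0:3] "dcd" (len 3) => palindrome
  [3:6] "dbd" (len 3) => palindrome
  [5:8] "ddd" (len 3) => palindrome
  [2:4] "dd" (len 2) => palindrome
  [5:7] "dd" (len 2) => palindrome
Longest palindromic substring: "ddbdd" with length 5

5


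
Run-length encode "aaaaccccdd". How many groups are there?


Input: aaaaccccdd
Scanning for consecutive runs:
  Group 1: 'a' x 4 (positions 0-3)
  Group 2: 'c' x 4 (positions 4-7)
  Group 3: 'd' x 2 (positions 8-9)
Total groups: 3

3


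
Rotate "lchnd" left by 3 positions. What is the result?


Input: "lchnd", rotate left by 3
First 3 characters: "lch"
Remaining characters: "nd"
Concatenate remaining + first: "nd" + "lch" = "ndlch"

ndlch


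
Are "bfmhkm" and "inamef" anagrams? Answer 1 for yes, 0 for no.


Strings: "bfmhkm", "inamef"
Sorted first:  bfhkmm
Sorted second: aefimn
Differ at position 0: 'b' vs 'a' => not anagrams

0


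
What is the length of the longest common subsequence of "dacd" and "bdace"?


LCS of "dacd" and "bdace"
DP table:
           b    d    a    c    e
      0    0    0    0    0    0
  d   0    0    1    1    1    1
  a   0    0    1    2    2    2
  c   0    0    1    2    3    3
  d   0    0    1    2    3    3
LCS length = dp[4][5] = 3

3


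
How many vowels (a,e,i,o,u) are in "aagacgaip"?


Input: aagacgaip
Checking each character:
  'a' at position 0: vowel (running total: 1)
  'a' at position 1: vowel (running total: 2)
  'g' at position 2: consonant
  'a' at position 3: vowel (running total: 3)
  'c' at position 4: consonant
  'g' at position 5: consonant
  'a' at position 6: vowel (running total: 4)
  'i' at position 7: vowel (running total: 5)
  'p' at position 8: consonant
Total vowels: 5

5


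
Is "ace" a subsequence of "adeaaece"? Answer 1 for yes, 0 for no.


Check if "ace" is a subsequence of "adeaaece"
Greedy scan:
  Position 0 ('a'): matches sub[0] = 'a'
  Position 1 ('d'): no match needed
  Position 2 ('e'): no match needed
  Position 3 ('a'): no match needed
  Position 4 ('a'): no match needed
  Position 5 ('e'): no match needed
  Position 6 ('c'): matches sub[1] = 'c'
  Position 7 ('e'): matches sub[2] = 'e'
All 3 characters matched => is a subsequence

1


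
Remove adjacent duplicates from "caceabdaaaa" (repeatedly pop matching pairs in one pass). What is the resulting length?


Input: caceabdaaaa
Stack-based adjacent duplicate removal:
  Read 'c': push. Stack: c
  Read 'a': push. Stack: ca
  Read 'c': push. Stack: cac
  Read 'e': push. Stack: cace
  Read 'a': push. Stack: cacea
  Read 'b': push. Stack: caceab
  Read 'd': push. Stack: caceabd
  Read 'a': push. Stack: caceabda
  Read 'a': matches stack top 'a' => pop. Stack: caceabd
  Read 'a': push. Stack: caceabda
  Read 'a': matches stack top 'a' => pop. Stack: caceabd
Final stack: "caceabd" (length 7)

7


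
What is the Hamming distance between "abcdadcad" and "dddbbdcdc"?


Comparing "abcdadcad" and "dddbbdcdc" position by position:
  Position 0: 'a' vs 'd' => differ
  Position 1: 'b' vs 'd' => differ
  Position 2: 'c' vs 'd' => differ
  Position 3: 'd' vs 'b' => differ
  Position 4: 'a' vs 'b' => differ
  Position 5: 'd' vs 'd' => same
  Position 6: 'c' vs 'c' => same
  Position 7: 'a' vs 'd' => differ
  Position 8: 'd' vs 'c' => differ
Total differences (Hamming distance): 7

7


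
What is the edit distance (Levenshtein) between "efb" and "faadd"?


Computing edit distance: "efb" -> "faadd"
DP table:
           f    a    a    d    d
      0    1    2    3    4    5
  e   1    1    2    3    4    5
  f   2    1    2    3    4    5
  b   3    2    2    3    4    5
Edit distance = dp[3][5] = 5

5


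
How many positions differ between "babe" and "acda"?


Comparing "babe" and "acda" position by position:
  Position 0: 'b' vs 'a' => DIFFER
  Position 1: 'a' vs 'c' => DIFFER
  Position 2: 'b' vs 'd' => DIFFER
  Position 3: 'e' vs 'a' => DIFFER
Positions that differ: 4

4


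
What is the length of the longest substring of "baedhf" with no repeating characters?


Input: "baedhf"
Sliding window (track last position of each char):
  Position 0 ('b'): window [0,0] length 1 -- new best
  Position 1 ('a'): window [0,1] length 2 -- new best
  Position 2 ('e'): window [0,2] length 3 -- new best
  Position 3 ('d'): window [0,3] length 4 -- new best
  Position 4 ('h'): window [0,4] length 5 -- new best
  Position 5 ('f'): window [0,5] length 6 -- new best
Longest substring with no repeats: "baedhf" with length 6

6


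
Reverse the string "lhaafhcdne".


Input: lhaafhcdne
Reading characters right to left:
  Position 9: 'e'
  Position 8: 'n'
  Position 7: 'd'
  Position 6: 'c'
  Position 5: 'h'
  Position 4: 'f'
  Position 3: 'a'
  Position 2: 'a'
  Position 1: 'h'
  Position 0: 'l'
Reversed: endchfaahl

endchfaahl


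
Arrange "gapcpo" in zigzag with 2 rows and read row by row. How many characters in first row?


Zigzag "gapcpo" into 2 rows:
Placing characters:
  'g' => row 0
  'a' => row 1
  'p' => row 0
  'c' => row 1
  'p' => row 0
  'o' => row 1
Rows:
  Row 0: "gpp"
  Row 1: "aco"
First row length: 3

3


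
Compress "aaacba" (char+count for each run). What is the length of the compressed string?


Input: aaacba
Runs:
  'a' x 3 => "a3"
  'c' x 1 => "c1"
  'b' x 1 => "b1"
  'a' x 1 => "a1"
Compressed: "a3c1b1a1"
Compressed length: 8

8


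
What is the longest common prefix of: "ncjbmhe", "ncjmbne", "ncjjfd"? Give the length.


Words: ncjbmhe, ncjmbne, ncjjfd
  Position 0: all 'n' => match
  Position 1: all 'c' => match
  Position 2: all 'j' => match
  Position 3: ('b', 'm', 'j') => mismatch, stop
LCP = "ncj" (length 3)

3


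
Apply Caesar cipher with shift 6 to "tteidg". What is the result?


Caesar cipher: shift "tteidg" by 6
  't' (pos 19) + 6 = pos 25 = 'z'
  't' (pos 19) + 6 = pos 25 = 'z'
  'e' (pos 4) + 6 = pos 10 = 'k'
  'i' (pos 8) + 6 = pos 14 = 'o'
  'd' (pos 3) + 6 = pos 9 = 'j'
  'g' (pos 6) + 6 = pos 12 = 'm'
Result: zzkojm

zzkojm


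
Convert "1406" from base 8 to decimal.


Input: "1406" in base 8
Positional expansion:
  Digit '1' (value 1) x 8^3 = 512
  Digit '4' (value 4) x 8^2 = 256
  Digit '0' (value 0) x 8^1 = 0
  Digit '6' (value 6) x 8^0 = 6
Sum = 774

774


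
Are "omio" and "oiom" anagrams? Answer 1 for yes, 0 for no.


Strings: "omio", "oiom"
Sorted first:  imoo
Sorted second: imoo
Sorted forms match => anagrams

1


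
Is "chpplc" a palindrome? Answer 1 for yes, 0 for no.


Input: chpplc
Reversed: clpphc
  Compare pos 0 ('c') with pos 5 ('c'): match
  Compare pos 1 ('h') with pos 4 ('l'): MISMATCH
  Compare pos 2 ('p') with pos 3 ('p'): match
Result: not a palindrome

0


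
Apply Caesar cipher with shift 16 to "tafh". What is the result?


Caesar cipher: shift "tafh" by 16
  't' (pos 19) + 16 = pos 9 = 'j'
  'a' (pos 0) + 16 = pos 16 = 'q'
  'f' (pos 5) + 16 = pos 21 = 'v'
  'h' (pos 7) + 16 = pos 23 = 'x'
Result: jqvx

jqvx


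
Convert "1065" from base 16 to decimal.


Input: "1065" in base 16
Positional expansion:
  Digit '1' (value 1) x 16^3 = 4096
  Digit '0' (value 0) x 16^2 = 0
  Digit '6' (value 6) x 16^1 = 96
  Digit '5' (value 5) x 16^0 = 5
Sum = 4197

4197


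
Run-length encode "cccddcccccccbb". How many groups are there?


Input: cccddcccccccbb
Scanning for consecutive runs:
  Group 1: 'c' x 3 (positions 0-2)
  Group 2: 'd' x 2 (positions 3-4)
  Group 3: 'c' x 7 (positions 5-11)
  Group 4: 'b' x 2 (positions 12-13)
Total groups: 4

4


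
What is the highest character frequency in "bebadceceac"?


Input: bebadceceac
Character counts:
  'a': 2
  'b': 2
  'c': 3
  'd': 1
  'e': 3
Maximum frequency: 3

3


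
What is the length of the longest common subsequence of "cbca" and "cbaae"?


LCS of "cbca" and "cbaae"
DP table:
           c    b    a    a    e
      0    0    0    0    0    0
  c   0    1    1    1    1    1
  b   0    1    2    2    2    2
  c   0    1    2    2    2    2
  a   0    1    2    3    3    3
LCS length = dp[4][5] = 3

3


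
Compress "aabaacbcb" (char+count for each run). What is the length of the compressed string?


Input: aabaacbcb
Runs:
  'a' x 2 => "a2"
  'b' x 1 => "b1"
  'a' x 2 => "a2"
  'c' x 1 => "c1"
  'b' x 1 => "b1"
  'c' x 1 => "c1"
  'b' x 1 => "b1"
Compressed: "a2b1a2c1b1c1b1"
Compressed length: 14

14


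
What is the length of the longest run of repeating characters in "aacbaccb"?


Input: "aacbaccb"
Scanning for longest run:
  Position 1 ('a'): continues run of 'a', length=2
  Position 2 ('c'): new char, reset run to 1
  Position 3 ('b'): new char, reset run to 1
  Position 4 ('a'): new char, reset run to 1
  Position 5 ('c'): new char, reset run to 1
  Position 6 ('c'): continues run of 'c', length=2
  Position 7 ('b'): new char, reset run to 1
Longest run: 'a' with length 2

2


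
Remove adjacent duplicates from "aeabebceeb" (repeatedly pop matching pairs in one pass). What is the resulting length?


Input: aeabebceeb
Stack-based adjacent duplicate removal:
  Read 'a': push. Stack: a
  Read 'e': push. Stack: ae
  Read 'a': push. Stack: aea
  Read 'b': push. Stack: aeab
  Read 'e': push. Stack: aeabe
  Read 'b': push. Stack: aeabeb
  Read 'c': push. Stack: aeabebc
  Read 'e': push. Stack: aeabebce
  Read 'e': matches stack top 'e' => pop. Stack: aeabebc
  Read 'b': push. Stack: aeabebcb
Final stack: "aeabebcb" (length 8)

8


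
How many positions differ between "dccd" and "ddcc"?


Comparing "dccd" and "ddcc" position by position:
  Position 0: 'd' vs 'd' => same
  Position 1: 'c' vs 'd' => DIFFER
  Position 2: 'c' vs 'c' => same
  Position 3: 'd' vs 'c' => DIFFER
Positions that differ: 2

2


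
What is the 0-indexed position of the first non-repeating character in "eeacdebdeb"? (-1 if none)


Input: eeacdebdeb
Character frequencies:
  'a': 1
  'b': 2
  'c': 1
  'd': 2
  'e': 4
Scanning left to right for freq == 1:
  Position 0 ('e'): freq=4, skip
  Position 1 ('e'): freq=4, skip
  Position 2 ('a'): unique! => answer = 2

2


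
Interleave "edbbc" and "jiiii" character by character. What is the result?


Interleaving "edbbc" and "jiiii":
  Position 0: 'e' from first, 'j' from second => "ej"
  Position 1: 'd' from first, 'i' from second => "di"
  Position 2: 'b' from first, 'i' from second => "bi"
  Position 3: 'b' from first, 'i' from second => "bi"
  Position 4: 'c' from first, 'i' from second => "ci"
Result: ejdibibici

ejdibibici


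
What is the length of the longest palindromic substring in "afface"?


Input: "afface"
Checking substrings for palindromes:
  [0:4] "affa" (len 4) => palindrome
  [1:3] "ff" (len 2) => palindrome
Longest palindromic substring: "affa" with length 4

4


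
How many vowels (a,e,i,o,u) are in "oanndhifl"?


Input: oanndhifl
Checking each character:
  'o' at position 0: vowel (running total: 1)
  'a' at position 1: vowel (running total: 2)
  'n' at position 2: consonant
  'n' at position 3: consonant
  'd' at position 4: consonant
  'h' at position 5: consonant
  'i' at position 6: vowel (running total: 3)
  'f' at position 7: consonant
  'l' at position 8: consonant
Total vowels: 3

3


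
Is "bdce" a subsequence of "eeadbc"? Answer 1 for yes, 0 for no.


Check if "bdce" is a subsequence of "eeadbc"
Greedy scan:
  Position 0 ('e'): no match needed
  Position 1 ('e'): no match needed
  Position 2 ('a'): no match needed
  Position 3 ('d'): no match needed
  Position 4 ('b'): matches sub[0] = 'b'
  Position 5 ('c'): no match needed
Only matched 1/4 characters => not a subsequence

0


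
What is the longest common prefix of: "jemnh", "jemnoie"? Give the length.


Words: jemnh, jemnoie
  Position 0: all 'j' => match
  Position 1: all 'e' => match
  Position 2: all 'm' => match
  Position 3: all 'n' => match
  Position 4: ('h', 'o') => mismatch, stop
LCP = "jemn" (length 4)

4


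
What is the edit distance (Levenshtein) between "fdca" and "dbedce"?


Computing edit distance: "fdca" -> "dbedce"
DP table:
           d    b    e    d    c    e
      0    1    2    3    4    5    6
  f   1    1    2    3    4    5    6
  d   2    1    2    3    3    4    5
  c   3    2    2    3    4    3    4
  a   4    3    3    3    4    4    4
Edit distance = dp[4][6] = 4

4


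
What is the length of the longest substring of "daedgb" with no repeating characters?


Input: "daedgb"
Sliding window (track last position of each char):
  Position 0 ('d'): window [0,0] length 1 -- new best
  Position 1 ('a'): window [0,1] length 2 -- new best
  Position 2 ('e'): window [0,2] length 3 -- new best
  Position 3 ('d'): repeat (last at 0), move window start to 1
  Position 3 ('d'): window [1,3] length 3
  Position 4 ('g'): window [1,4] length 4 -- new best
  Position 5 ('b'): window [1,5] length 5 -- new best
Longest substring with no repeats: "aedgb" with length 5

5


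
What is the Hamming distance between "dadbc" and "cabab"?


Comparing "dadbc" and "cabab" position by position:
  Position 0: 'd' vs 'c' => differ
  Position 1: 'a' vs 'a' => same
  Position 2: 'd' vs 'b' => differ
  Position 3: 'b' vs 'a' => differ
  Position 4: 'c' vs 'b' => differ
Total differences (Hamming distance): 4

4


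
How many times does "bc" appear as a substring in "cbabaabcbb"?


Searching for "bc" in "cbabaabcbb"
Scanning each position:
  Position 0: "cb" => no
  Position 1: "ba" => no
  Position 2: "ab" => no
  Position 3: "ba" => no
  Position 4: "aa" => no
  Position 5: "ab" => no
  Position 6: "bc" => MATCH
  Position 7: "cb" => no
  Position 8: "bb" => no
Total occurrences: 1

1


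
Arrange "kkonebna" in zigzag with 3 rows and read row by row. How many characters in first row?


Zigzag "kkonebna" into 3 rows:
Placing characters:
  'k' => row 0
  'k' => row 1
  'o' => row 2
  'n' => row 1
  'e' => row 0
  'b' => row 1
  'n' => row 2
  'a' => row 1
Rows:
  Row 0: "ke"
  Row 1: "knba"
  Row 2: "on"
First row length: 2

2


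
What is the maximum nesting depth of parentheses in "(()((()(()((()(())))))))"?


Input: "(()((()(()((()(())))))))"
Tracking depth:
  Position 0 '(': depth becomes 1
  Position 1 '(': depth becomes 2
  Position 2 ')': depth becomes 1
  Position 3 '(': depth becomes 2
  Position 4 '(': depth becomes 3
  Position 5 '(': depth becomes 4
  Position 6 ')': depth becomes 3
  Position 7 '(': depth becomes 4
  Position 8 '(': depth becomes 5
  Position 9 ')': depth becomes 4
  Position 10 '(': depth becomes 5
  Position 11 '(': depth becomes 6
  Position 12 '(': depth becomes 7
  Position 13 ')': depth becomes 6
  Position 14 '(': depth becomes 7
  Position 15 '(': depth becomes 8
  Position 16 ')': depth becomes 7
  Position 17 ')': depth becomes 6
  Position 18 ')': depth becomes 5
  Position 19 ')': depth becomes 4
  Position 20 ')': depth becomes 3
  Position 21 ')': depth becomes 2
  Position 22 ')': depth becomes 1
  Position 23 ')': depth becomes 0
Maximum depth reached: 8

8


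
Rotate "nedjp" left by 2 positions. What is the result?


Input: "nedjp", rotate left by 2
First 2 characters: "ne"
Remaining characters: "djp"
Concatenate remaining + first: "djp" + "ne" = "djpne"

djpne


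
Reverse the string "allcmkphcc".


Input: allcmkphcc
Reading characters right to left:
  Position 9: 'c'
  Position 8: 'c'
  Position 7: 'h'
  Position 6: 'p'
  Position 5: 'k'
  Position 4: 'm'
  Position 3: 'c'
  Position 2: 'l'
  Position 1: 'l'
  Position 0: 'a'
Reversed: cchpkmclla

cchpkmclla


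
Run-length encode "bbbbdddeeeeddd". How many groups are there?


Input: bbbbdddeeeeddd
Scanning for consecutive runs:
  Group 1: 'b' x 4 (positions 0-3)
  Group 2: 'd' x 3 (positions 4-6)
  Group 3: 'e' x 4 (positions 7-10)
  Group 4: 'd' x 3 (positions 11-13)
Total groups: 4

4


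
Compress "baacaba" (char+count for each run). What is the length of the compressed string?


Input: baacaba
Runs:
  'b' x 1 => "b1"
  'a' x 2 => "a2"
  'c' x 1 => "c1"
  'a' x 1 => "a1"
  'b' x 1 => "b1"
  'a' x 1 => "a1"
Compressed: "b1a2c1a1b1a1"
Compressed length: 12

12


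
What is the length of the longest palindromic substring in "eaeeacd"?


Input: "eaeeacd"
Checking substrings for palindromes:
  [1:5] "aeea" (len 4) => palindrome
  [0:3] "eae" (len 3) => palindrome
  [2:4] "ee" (len 2) => palindrome
Longest palindromic substring: "aeea" with length 4

4


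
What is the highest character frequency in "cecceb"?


Input: cecceb
Character counts:
  'b': 1
  'c': 3
  'e': 2
Maximum frequency: 3

3


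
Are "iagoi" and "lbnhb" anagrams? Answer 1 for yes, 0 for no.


Strings: "iagoi", "lbnhb"
Sorted first:  agiio
Sorted second: bbhln
Differ at position 0: 'a' vs 'b' => not anagrams

0


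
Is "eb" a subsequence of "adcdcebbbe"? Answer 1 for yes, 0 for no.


Check if "eb" is a subsequence of "adcdcebbbe"
Greedy scan:
  Position 0 ('a'): no match needed
  Position 1 ('d'): no match needed
  Position 2 ('c'): no match needed
  Position 3 ('d'): no match needed
  Position 4 ('c'): no match needed
  Position 5 ('e'): matches sub[0] = 'e'
  Position 6 ('b'): matches sub[1] = 'b'
  Position 7 ('b'): no match needed
  Position 8 ('b'): no match needed
  Position 9 ('e'): no match needed
All 2 characters matched => is a subsequence

1


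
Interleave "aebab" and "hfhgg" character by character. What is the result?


Interleaving "aebab" and "hfhgg":
  Position 0: 'a' from first, 'h' from second => "ah"
  Position 1: 'e' from first, 'f' from second => "ef"
  Position 2: 'b' from first, 'h' from second => "bh"
  Position 3: 'a' from first, 'g' from second => "ag"
  Position 4: 'b' from first, 'g' from second => "bg"
Result: ahefbhagbg

ahefbhagbg


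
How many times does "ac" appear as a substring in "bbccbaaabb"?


Searching for "ac" in "bbccbaaabb"
Scanning each position:
  Position 0: "bb" => no
  Position 1: "bc" => no
  Position 2: "cc" => no
  Position 3: "cb" => no
  Position 4: "ba" => no
  Position 5: "aa" => no
  Position 6: "aa" => no
  Position 7: "ab" => no
  Position 8: "bb" => no
Total occurrences: 0

0
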